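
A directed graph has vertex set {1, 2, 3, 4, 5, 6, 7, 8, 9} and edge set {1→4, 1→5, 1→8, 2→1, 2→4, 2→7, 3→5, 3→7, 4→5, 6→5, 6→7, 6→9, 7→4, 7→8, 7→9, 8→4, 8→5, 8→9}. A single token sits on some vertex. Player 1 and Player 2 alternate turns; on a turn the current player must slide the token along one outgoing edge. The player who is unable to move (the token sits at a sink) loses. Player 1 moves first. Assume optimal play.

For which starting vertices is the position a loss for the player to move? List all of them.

2, 5, 9

Build the W/L table. Terminal = L. A non-terminal position is W if it has a move to some L; otherwise it is L.
Every edge goes from a vertex to one that appears earlier in the order 5, 9, 4, 8, 1, 7, 6, 3, 2, so processing vertices in that order labels each vertex after all of its successors.
5: no outgoing edge → L
9: no outgoing edge → L
4: reaches L-position 5 → W
8: reaches L-position 9 → W
1: reaches L-position 5 → W
7: reaches L-position 9 → W
6: reaches L-position 9 → W
3: reaches L-position 5 → W
2: only reaches 7(W), 1(W), 4(W), all W → L
Reading off the rows marked L gives the requested list; there are 3 such vertices.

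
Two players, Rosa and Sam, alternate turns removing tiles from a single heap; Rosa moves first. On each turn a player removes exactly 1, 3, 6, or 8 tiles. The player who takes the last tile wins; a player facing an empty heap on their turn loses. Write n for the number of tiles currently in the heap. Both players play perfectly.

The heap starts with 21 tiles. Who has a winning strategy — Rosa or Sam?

Rosa wins.

Classify positions by backward induction: terminal positions (no move available) are L. From any other position, the mover wins iff some move reaches an L.
n=0: no move → L
n=1: reaches L-position 0 → W
n=2: only reaches 1(W), which is W → L
n=3: reaches L-position 2 → W
n=4: only reaches 3(W), 1(W), all W → L
n=5: reaches L-position 4 → W
n=6: reaches L-position 0 → W
n=7: reaches L-position 4 → W
n=8: reaches L-position 2 → W
n=9: only reaches 8(W), 6(W), 3(W), 1(W), all W → L
n=10: reaches L-position 9 → W
n=11: only reaches 10(W), 8(W), 5(W), 3(W), all W → L
n=12: reaches L-position 11 → W
n=13: only reaches 12(W), 10(W), 7(W), 5(W), all W → L
n=14: reaches L-position 13 → W
n=15: reaches L-position 9 → W
n=16: reaches L-position 13 → W
n=17: reaches L-position 11 → W
n=18: only reaches 17(W), 15(W), 12(W), 10(W), all W → L
n=19: reaches L-position 18 → W
n=20: only reaches 19(W), 17(W), 14(W), 12(W), all W → L
n=21: reaches L-position 20 → W
From 21 Rosa can remove 1, leaving 20, reaching an L position.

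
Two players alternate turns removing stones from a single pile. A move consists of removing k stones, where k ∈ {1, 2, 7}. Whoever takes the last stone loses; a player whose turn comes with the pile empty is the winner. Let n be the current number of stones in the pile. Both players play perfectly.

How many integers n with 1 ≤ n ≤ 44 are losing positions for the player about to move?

Positions with no move are W. A position that does have a move is losing for the player to move precisely when every available move leads to a winning position for the opponent. Fill in the labels:
n=0: no move; the opponent has just taken the last stone and therefore loses → W
n=1: only reaches 0(W), which is W → L
n=2: reaches L-position 1 → W
n=3: reaches L-position 1 → W
n=4: only reaches 3(W), 2(W), all W → L
n=5: reaches L-position 4 → W
n=6: reaches L-position 4 → W
n=7: only reaches 6(W), 5(W), 0(W), all W → L
n=8: reaches L-position 7 → W
n=9: reaches L-position 7 → W
n=10: only reaches 9(W), 8(W), 3(W), all W → L
n=11: reaches L-position 10 → W
n=12: reaches L-position 10 → W
n=13: only reaches 12(W), 11(W), 6(W), all W → L
n=14: reaches L-position 13 → W
n=15: reaches L-position 13 → W
n=16: only reaches 15(W), 14(W), 9(W), all W → L
n=17: reaches L-position 16 → W
n=18: reaches L-position 16 → W
n=19: only reaches 18(W), 17(W), 12(W), all W → L
n=20: reaches L-position 19 → W
n=21: reaches L-position 19 → W
n=22: only reaches 21(W), 20(W), 15(W), all W → L
n=23: reaches L-position 22 → W
n=24: reaches L-position 22 → W
n=25: only reaches 24(W), 23(W), 18(W), all W → L
n=26: reaches L-position 25 → W
n=27: reaches L-position 25 → W
n=28: only reaches 27(W), 26(W), 21(W), all W → L
n=29: reaches L-position 28 → W
n=30: reaches L-position 28 → W
n=31: only reaches 30(W), 29(W), 24(W), all W → L
n=32: reaches L-position 31 → W
n=33: reaches L-position 31 → W
n=34: only reaches 33(W), 32(W), 27(W), all W → L
n=35: reaches L-position 34 → W
n=36: reaches L-position 34 → W
n=37: only reaches 36(W), 35(W), 30(W), all W → L
n=38: reaches L-position 37 → W
n=39: reaches L-position 37 → W
n=40: only reaches 39(W), 38(W), 33(W), all W → L
n=41: reaches L-position 40 → W
n=42: reaches L-position 40 → W
n=43: only reaches 42(W), 41(W), 36(W), all W → L
n=44: reaches L-position 43 → W
L entries with 1 ≤ n ≤ 44 (the range starts at n=1): n = 1, 4, 7, 10, 13, 16, 19, 22, 25, 28, 31, 34, 37, 40, 43; that makes 15.

15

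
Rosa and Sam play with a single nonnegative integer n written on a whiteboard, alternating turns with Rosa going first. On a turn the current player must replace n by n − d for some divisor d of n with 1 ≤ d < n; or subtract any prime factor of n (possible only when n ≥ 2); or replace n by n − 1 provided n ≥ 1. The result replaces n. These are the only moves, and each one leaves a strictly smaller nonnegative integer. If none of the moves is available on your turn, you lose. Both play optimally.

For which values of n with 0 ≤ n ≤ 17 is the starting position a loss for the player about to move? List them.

Classify positions by backward induction: terminal positions (no move available) are L. From any other position, the mover wins iff some move reaches an L.
n=0: no move → L
n=1: can move to 0, which is L ⇒ W
n=2: can move to 0, which is L ⇒ W
n=3: can move to 0, which is L ⇒ W
n=4: moves to 2(W), 3(W); every one is W ⇒ L
n=5: can move to 0, which is L ⇒ W
n=6: can move to 4, which is L ⇒ W
n=7: can move to 0, which is L ⇒ W
n=8: can move to 4, which is L ⇒ W
n=9: moves to 6(W), 8(W); every one is W ⇒ L
n=10: can move to 9, which is L ⇒ W
n=11: can move to 0, which is L ⇒ W
n=12: can move to 9, which is L ⇒ W
n=13: can move to 0, which is L ⇒ W
n=14: moves to 7(W), 12(W), 13(W); every one is W ⇒ L
n=15: can move to 14, which is L ⇒ W
n=16: can move to 14, which is L ⇒ W
n=17: can move to 0, which is L ⇒ W
Reading off the rows marked L gives the requested list; there are 4 such values of n.

0, 4, 9, 14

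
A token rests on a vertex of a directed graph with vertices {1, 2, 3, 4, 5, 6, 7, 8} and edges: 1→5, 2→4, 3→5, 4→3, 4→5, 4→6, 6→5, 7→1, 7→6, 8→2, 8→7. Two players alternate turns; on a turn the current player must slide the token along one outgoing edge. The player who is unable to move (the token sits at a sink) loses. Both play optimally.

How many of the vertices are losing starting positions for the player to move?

Label each position W (a win for the player to move) or L (a loss). A position with no legal move is L; any other position is W exactly when some move reaches an L, and L when every move reaches a W.
Every edge goes from a vertex to one that appears earlier in the order 5, 3, 1, 6, 7, 4, 2, 8, so processing vertices in that order labels each vertex after all of its successors.
5: no outgoing edge → L
3: →5(L), so W
1: →5(L), so W
6: →5(L), so W
7: →6(W), 1(W) — all W, so L
4: →5(L), so W
2: →4(W) only, which is W, so L
8: →2(L), so W
The L vertices are 2, 5, 7; that is 3 in all.

3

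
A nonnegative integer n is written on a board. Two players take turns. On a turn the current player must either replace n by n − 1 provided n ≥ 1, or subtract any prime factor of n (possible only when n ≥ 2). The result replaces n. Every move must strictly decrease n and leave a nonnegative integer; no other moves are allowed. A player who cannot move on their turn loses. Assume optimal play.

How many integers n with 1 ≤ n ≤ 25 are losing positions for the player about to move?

6

Work bottom-up. With no move the player to move loses. Otherwise the position is W if at least one move leads to an L position for the opponent, and L if every move leads to a W.
n=0: no move → L
n=1: can move to 0, which is L ⇒ W
n=2: can move to 0, which is L ⇒ W
n=3: can move to 0, which is L ⇒ W
n=4: moves to 2(W), 3(W); every one is W ⇒ L
n=5: can move to 0, which is L ⇒ W
n=6: can move to 4, which is L ⇒ W
n=7: can move to 0, which is L ⇒ W
n=8: moves to 6(W), 7(W); every one is W ⇒ L
n=9: can move to 8, which is L ⇒ W
n=10: can move to 8, which is L ⇒ W
n=11: can move to 0, which is L ⇒ W
n=12: moves to 9(W), 10(W), 11(W); every one is W ⇒ L
n=13: can move to 0, which is L ⇒ W
n=14: can move to 12, which is L ⇒ W
n=15: can move to 12, which is L ⇒ W
n=16: moves to 14(W), 15(W); every one is W ⇒ L
n=17: can move to 0, which is L ⇒ W
n=18: can move to 16, which is L ⇒ W
n=19: can move to 0, which is L ⇒ W
n=20: moves to 15(W), 18(W), 19(W); every one is W ⇒ L
n=21: can move to 20, which is L ⇒ W
n=22: can move to 20, which is L ⇒ W
n=23: can move to 0, which is L ⇒ W
n=24: moves to 21(W), 22(W), 23(W); every one is W ⇒ L
n=25: can move to 20, which is L ⇒ W
L entries with 1 ≤ n ≤ 25 (n=0 is outside the asked range and is not counted): n = 4, 8, 12, 16, 20, 24; that makes 6.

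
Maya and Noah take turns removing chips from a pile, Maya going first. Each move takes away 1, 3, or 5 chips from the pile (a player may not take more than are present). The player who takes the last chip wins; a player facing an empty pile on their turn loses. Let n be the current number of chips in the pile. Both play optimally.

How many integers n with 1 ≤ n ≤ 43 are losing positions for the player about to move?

Build the W/L table. Terminal = L. A non-terminal position is W if it has a move to some L; otherwise it is L.
n=0: no move → L
n=1: W (go to 0, an L position)
n=2: L (sole option 1(W) is W)
n=3: W (go to 2, an L position)
n=4: L (options 3(W), 1(W) are all W)
n=5: W (go to 4, an L position)
n=6: L (options 5(W), 3(W), 1(W) are all W)
n=7: W (go to 6, an L position)
n=8: L (options 7(W), 5(W), 3(W) are all W)
n=9: W (go to 8, an L position)
n=10: L (options 9(W), 7(W), 5(W) are all W)
n=11: W (go to 10, an L position)
n=12: L (options 11(W), 9(W), 7(W) are all W)
n=13: W (go to 12, an L position)
n=14: L (options 13(W), 11(W), 9(W) are all W)
n=15: W (go to 14, an L position)
n=16: L (options 15(W), 13(W), 11(W) are all W)
n=17: W (go to 16, an L position)
n=18: L (options 17(W), 15(W), 13(W) are all W)
n=19: W (go to 18, an L position)
n=20: L (options 19(W), 17(W), 15(W) are all W)
n=21: W (go to 20, an L position)
n=22: L (options 21(W), 19(W), 17(W) are all W)
n=23: W (go to 22, an L position)
n=24: L (options 23(W), 21(W), 19(W) are all W)
n=25: W (go to 24, an L position)
n=26: L (options 25(W), 23(W), 21(W) are all W)
n=27: W (go to 26, an L position)
n=28: L (options 27(W), 25(W), 23(W) are all W)
n=29: W (go to 28, an L position)
n=30: L (options 29(W), 27(W), 25(W) are all W)
n=31: W (go to 30, an L position)
n=32: L (options 31(W), 29(W), 27(W) are all W)
n=33: W (go to 32, an L position)
n=34: L (options 33(W), 31(W), 29(W) are all W)
n=35: W (go to 34, an L position)
n=36: L (options 35(W), 33(W), 31(W) are all W)
n=37: W (go to 36, an L position)
n=38: L (options 37(W), 35(W), 33(W) are all W)
n=39: W (go to 38, an L position)
n=40: L (options 39(W), 37(W), 35(W) are all W)
n=41: W (go to 40, an L position)
n=42: L (options 41(W), 39(W), 37(W) are all W)
n=43: W (go to 42, an L position)
L entries with 1 ≤ n ≤ 43 (n=0 is outside the asked range and is not counted): n = 2, 4, 6, 8, 10, 12, 14, 16, 18, 20, 22, 24, 26, 28, 30, 32, 34, 36, 38, 40, 42; that makes 21.

21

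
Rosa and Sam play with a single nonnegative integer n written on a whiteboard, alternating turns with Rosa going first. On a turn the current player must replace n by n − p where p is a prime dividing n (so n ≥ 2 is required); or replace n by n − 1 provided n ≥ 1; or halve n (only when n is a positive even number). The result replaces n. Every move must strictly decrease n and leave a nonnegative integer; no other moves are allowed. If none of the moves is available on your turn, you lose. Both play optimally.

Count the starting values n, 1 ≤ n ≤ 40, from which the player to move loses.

Label each position W (a win for the player to move) or L (a loss). A position with no legal move is L; any other position is W exactly when some move reaches an L, and L when every move reaches a W.
n=0: no move → L
n=1: →0(L), so W
n=2: →0(L), so W
n=3: →0(L), so W
n=4: →2(W), 3(W) — all W, so L
n=5: →0(L), so W
n=6: →4(L), so W
n=7: →0(L), so W
n=8: →4(L), so W
n=9: →6(W), 8(W) — all W, so L
n=10: →9(L), so W
n=11: →0(L), so W
n=12: →9(L), so W
n=13: →0(L), so W
n=14: →7(W), 12(W), 13(W) — all W, so L
n=15: →14(L), so W
n=16: →14(L), so W
n=17: →0(L), so W
n=18: →9(L), so W
n=19: →0(L), so W
n=20: →10(W), 15(W), 18(W), 19(W) — all W, so L
n=21: →14(L), so W
n=22: →20(L), so W
n=23: →0(L), so W
n=24: →12(W), 21(W), 22(W), 23(W) — all W, so L
n=25: →20(L), so W
n=26: →24(L), so W
n=27: →24(L), so W
n=28: →14(L), so W
n=29: →0(L), so W
n=30: →15(W), 25(W), 27(W), 28(W), 29(W) — all W, so L
n=31: →0(L), so W
n=32: →30(L), so W
n=33: →30(L), so W
n=34: →17(W), 32(W), 33(W) — all W, so L
n=35: →30(L), so W
n=36: →34(L), so W
n=37: →0(L), so W
n=38: →19(W), 36(W), 37(W) — all W, so L
n=39: →38(L), so W
n=40: →20(L), so W
L entries with 1 ≤ n ≤ 40 (n=0 is outside the asked range and is not counted): n = 4, 9, 14, 20, 24, 30, 34, 38; that makes 8.

8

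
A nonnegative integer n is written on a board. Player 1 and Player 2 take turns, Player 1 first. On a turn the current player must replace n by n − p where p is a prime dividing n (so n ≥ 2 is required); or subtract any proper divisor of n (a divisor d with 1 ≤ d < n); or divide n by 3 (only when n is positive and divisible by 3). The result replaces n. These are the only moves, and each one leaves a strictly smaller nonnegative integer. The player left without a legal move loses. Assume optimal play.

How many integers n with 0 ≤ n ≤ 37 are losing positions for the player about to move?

Positions with no move are L. A position that does have a move is losing for the player to move precisely when every available move leads to a winning position for the opponent. Fill in the labels:
n=0: no move → L
n=1: no move → L
n=2: →0(L), so W
n=3: →0(L), so W
n=4: →2(W), 3(W) — all W, so L
n=5: →0(L), so W
n=6: →4(L), so W
n=7: →0(L), so W
n=8: →4(L), so W
n=9: →3(W), 6(W), 8(W) — all W, so L
n=10: →9(L), so W
n=11: →0(L), so W
n=12: →4(L), so W
n=13: →0(L), so W
n=14: →7(W), 12(W), 13(W) — all W, so L
n=15: →14(L), so W
n=16: →14(L), so W
n=17: →0(L), so W
n=18: →9(L), so W
n=19: →0(L), so W
n=20: →10(W), 15(W), 16(W), 18(W), 19(W) — all W, so L
n=21: →14(L), so W
n=22: →20(L), so W
n=23: →0(L), so W
n=24: →20(L), so W
n=25: →20(L), so W
n=26: →13(W), 24(W), 25(W) — all W, so L
n=27: →9(L), so W
n=28: →14(L), so W
n=29: →0(L), so W
n=30: →20(L), so W
n=31: →0(L), so W
n=32: →16(W), 24(W), 28(W), 30(W), 31(W) — all W, so L
n=33: →32(L), so W
n=34: →32(L), so W
n=35: →28(W), 30(W), 34(W) — all W, so L
n=36: →32(L), so W
n=37: →0(L), so W
L entries with 0 ≤ n ≤ 37: n = 0, 1, 4, 9, 14, 20, 26, 32, 35; that makes 9.

9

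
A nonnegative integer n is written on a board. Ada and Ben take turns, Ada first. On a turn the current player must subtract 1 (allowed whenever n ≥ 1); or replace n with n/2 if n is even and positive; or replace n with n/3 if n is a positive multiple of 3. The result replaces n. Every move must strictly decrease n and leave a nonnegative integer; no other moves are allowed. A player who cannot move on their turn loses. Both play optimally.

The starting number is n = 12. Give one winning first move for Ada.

Build the W/L table. Terminal = L. A non-terminal position is W if it has a move to some L; otherwise it is L.
n=0: no move → L
n=1: W (go to 0, an L position)
n=2: L (sole option 1(W) is W)
n=3: W (go to 2, an L position)
n=4: W (go to 2, an L position)
n=5: L (sole option 4(W) is W)
n=6: W (go to 2, an L position)
n=7: L (sole option 6(W) is W)
n=8: W (go to 7, an L position)
n=9: L (options 3(W), 8(W) are all W)
n=10: W (go to 5, an L position)
n=11: L (sole option 10(W) is W)
n=12: W (go to 11, an L position)
From 12, the L positions reachable in one move are: 11.

Move to 11.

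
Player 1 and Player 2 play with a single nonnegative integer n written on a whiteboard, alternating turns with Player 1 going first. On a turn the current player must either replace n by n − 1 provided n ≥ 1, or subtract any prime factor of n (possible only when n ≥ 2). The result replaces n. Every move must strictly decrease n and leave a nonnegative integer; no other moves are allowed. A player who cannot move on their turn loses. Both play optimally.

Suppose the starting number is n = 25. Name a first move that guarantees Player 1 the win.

Build the W/L table. Terminal = L. A non-terminal position is W if it has a move to some L; otherwise it is L.
n=0: no move → L
n=1: can move to 0, which is L ⇒ W
n=2: can move to 0, which is L ⇒ W
n=3: can move to 0, which is L ⇒ W
n=4: moves to 2(W), 3(W); every one is W ⇒ L
n=5: can move to 0, which is L ⇒ W
n=6: can move to 4, which is L ⇒ W
n=7: can move to 0, which is L ⇒ W
n=8: moves to 6(W), 7(W); every one is W ⇒ L
n=9: can move to 8, which is L ⇒ W
n=10: can move to 8, which is L ⇒ W
n=11: can move to 0, which is L ⇒ W
n=12: moves to 9(W), 10(W), 11(W); every one is W ⇒ L
n=13: can move to 0, which is L ⇒ W
n=14: can move to 12, which is L ⇒ W
n=15: can move to 12, which is L ⇒ W
n=16: moves to 14(W), 15(W); every one is W ⇒ L
n=17: can move to 0, which is L ⇒ W
n=18: can move to 16, which is L ⇒ W
n=19: can move to 0, which is L ⇒ W
n=20: moves to 15(W), 18(W), 19(W); every one is W ⇒ L
n=21: can move to 20, which is L ⇒ W
n=22: can move to 20, which is L ⇒ W
n=23: can move to 0, which is L ⇒ W
n=24: moves to 21(W), 22(W), 23(W); every one is W ⇒ L
n=25: can move to 20, which is L ⇒ W
From 25, the L positions reachable in one move are: 20, 24. Any move reaching one of these is winning.

Move to 20.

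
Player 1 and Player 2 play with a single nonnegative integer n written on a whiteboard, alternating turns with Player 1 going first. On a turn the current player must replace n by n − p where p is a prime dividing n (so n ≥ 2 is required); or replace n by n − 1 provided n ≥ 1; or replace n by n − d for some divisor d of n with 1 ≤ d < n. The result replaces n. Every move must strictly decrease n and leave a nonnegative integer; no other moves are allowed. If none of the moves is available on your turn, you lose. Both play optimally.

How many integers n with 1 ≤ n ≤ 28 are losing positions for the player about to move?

5

Build the W/L table. Terminal = L. A non-terminal position is W if it has a move to some L; otherwise it is L.
n=0: no move → L
n=1: →0(L), so W
n=2: →0(L), so W
n=3: →0(L), so W
n=4: →2(W), 3(W) — all W, so L
n=5: →0(L), so W
n=6: →4(L), so W
n=7: →0(L), so W
n=8: →4(L), so W
n=9: →6(W), 8(W) — all W, so L
n=10: →9(L), so W
n=11: →0(L), so W
n=12: →9(L), so W
n=13: →0(L), so W
n=14: →7(W), 12(W), 13(W) — all W, so L
n=15: →14(L), so W
n=16: →14(L), so W
n=17: →0(L), so W
n=18: →9(L), so W
n=19: →0(L), so W
n=20: →10(W), 15(W), 16(W), 18(W), 19(W) — all W, so L
n=21: →14(L), so W
n=22: →20(L), so W
n=23: →0(L), so W
n=24: →20(L), so W
n=25: →20(L), so W
n=26: →13(W), 24(W), 25(W) — all W, so L
n=27: →26(L), so W
n=28: →14(L), so W
L entries with 1 ≤ n ≤ 28 (n=0 is outside the asked range and is not counted): n = 4, 9, 14, 20, 26; that makes 5.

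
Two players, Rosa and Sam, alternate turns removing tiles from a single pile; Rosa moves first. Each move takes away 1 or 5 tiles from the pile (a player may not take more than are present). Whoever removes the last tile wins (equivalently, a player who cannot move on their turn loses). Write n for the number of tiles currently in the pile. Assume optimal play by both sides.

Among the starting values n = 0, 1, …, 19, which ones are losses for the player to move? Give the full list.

Label each position W (a win for the player to move) or L (a loss). A position with no legal move is L; any other position is W exactly when some move reaches an L, and L when every move reaches a W.
n=0: no move → L
n=1: can move to 0, which is L ⇒ W
n=2: the only move is to 1(W), a W ⇒ L
n=3: can move to 2, which is L ⇒ W
n=4: the only move is to 3(W), a W ⇒ L
n=5: can move to 4, which is L ⇒ W
n=6: moves to 5(W), 1(W); every one is W ⇒ L
n=7: can move to 6, which is L ⇒ W
n=8: moves to 7(W), 3(W); every one is W ⇒ L
n=9: can move to 8, which is L ⇒ W
n=10: moves to 9(W), 5(W); every one is W ⇒ L
n=11: can move to 10, which is L ⇒ W
n=12: moves to 11(W), 7(W); every one is W ⇒ L
n=13: can move to 12, which is L ⇒ W
n=14: moves to 13(W), 9(W); every one is W ⇒ L
n=15: can move to 14, which is L ⇒ W
n=16: moves to 15(W), 11(W); every one is W ⇒ L
n=17: can move to 16, which is L ⇒ W
n=18: moves to 17(W), 13(W); every one is W ⇒ L
n=19: can move to 18, which is L ⇒ W
The losing starting values of n are exactly the entries labelled L in this table (10 of them).

0, 2, 4, 6, 8, 10, 12, 14, 16, 18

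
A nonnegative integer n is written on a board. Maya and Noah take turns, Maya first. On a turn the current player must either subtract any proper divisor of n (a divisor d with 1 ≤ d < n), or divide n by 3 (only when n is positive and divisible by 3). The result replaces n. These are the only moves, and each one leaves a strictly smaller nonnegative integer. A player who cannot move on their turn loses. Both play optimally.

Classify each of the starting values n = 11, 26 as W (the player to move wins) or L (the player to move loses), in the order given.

11: L, 26: W

Use the standard recursion: the mover loses at a terminal position; elsewhere, the mover wins exactly when some move hands the opponent an L position.
n=0: no move → L
n=1: no move → L
n=2: →1(L), so W
n=3: →1(L), so W
n=4: →2(W), 3(W) — all W, so L
n=5: →4(L), so W
n=6: →4(L), so W
n=7: →6(W) only, which is W, so L
n=8: →4(L), so W
n=9: →3(W), 6(W), 8(W) — all W, so L
n=10: →9(L), so W
n=11: →10(W) only, which is W, so L
n=12: →4(L), so W
n=13: →12(W) only, which is W, so L
n=14: →7(L), so W
n=15: →5(W), 10(W), 12(W), 14(W) — all W, so L
n=16: →15(L), so W
n=17: →16(W) only, which is W, so L
n=18: →9(L), so W
n=19: →18(W) only, which is W, so L
n=20: →15(L), so W
n=21: →7(L), so W
n=22: →11(L), so W
n=23: →22(W) only, which is W, so L
n=24: →23(L), so W
n=25: →20(W), 24(W) — all W, so L
n=26: →13(L), so W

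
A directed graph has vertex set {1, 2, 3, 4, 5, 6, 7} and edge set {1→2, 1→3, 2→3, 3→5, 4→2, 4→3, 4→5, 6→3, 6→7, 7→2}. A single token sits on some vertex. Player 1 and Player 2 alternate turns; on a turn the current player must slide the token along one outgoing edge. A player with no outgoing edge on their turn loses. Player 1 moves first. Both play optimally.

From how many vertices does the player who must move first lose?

Work bottom-up. With no move the player to move loses. Otherwise the position is W if at least one move leads to an L position for the opponent, and L if every move leads to a W.
Every edge goes from a vertex to one that appears earlier in the order 5, 3, 2, 4, 7, 1, 6, so processing vertices in that order labels each vertex after all of its successors.
5: no outgoing edge → L
3: →5(L), so W
2: →3(W) only, which is W, so L
4: →2(L), so W
7: →2(L), so W
1: →2(L), so W
6: →7(W), 3(W) — all W, so L
The L vertices are 2, 5, 6; that is 3 in all.

3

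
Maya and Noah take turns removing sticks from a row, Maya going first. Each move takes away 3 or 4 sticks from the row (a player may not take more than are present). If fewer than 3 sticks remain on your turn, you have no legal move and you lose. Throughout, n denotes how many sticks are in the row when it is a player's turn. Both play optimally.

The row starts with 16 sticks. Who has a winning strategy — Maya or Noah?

Noah wins.

Compute win/loss labels from the base case upward. A position with no move is L. Any other position is W if it can reach an L in one move, else L.
n=0: no move → L
n=1: no move → L
n=2: no move → L
n=3: reaches L-position 0 → W
n=4: reaches L-position 1 → W
n=5: reaches L-position 2 → W
n=6: reaches L-position 2 → W
n=7: only reaches 4(W), 3(W), all W → L
n=8: only reaches 5(W), 4(W), all W → L
n=9: only reaches 6(W), 5(W), all W → L
n=10: reaches L-position 7 → W
n=11: reaches L-position 8 → W
n=12: reaches L-position 9 → W
n=13: reaches L-position 9 → W
n=14: only reaches 11(W), 10(W), all W → L
n=15: only reaches 12(W), 11(W), all W → L
n=16: only reaches 13(W), 12(W), all W → L
Every move from 16 reaches a W position, so the mover loses.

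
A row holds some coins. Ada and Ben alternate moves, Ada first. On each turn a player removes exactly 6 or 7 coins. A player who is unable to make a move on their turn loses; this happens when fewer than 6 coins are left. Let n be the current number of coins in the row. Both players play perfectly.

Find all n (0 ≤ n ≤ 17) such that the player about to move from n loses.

0, 1, 2, 3, 4, 5, 13, 14, 15, 16, 17

Label each position W (a win for the player to move) or L (a loss). A position with no legal move is L; any other position is W exactly when some move reaches an L, and L when every move reaches a W.
n=0: no move → L
n=1: no move → L
n=2: no move → L
n=3: no move → L
n=4: no move → L
n=5: no move → L
n=6: can move to 0, which is L ⇒ W
n=7: can move to 1, which is L ⇒ W
n=8: can move to 2, which is L ⇒ W
n=9: can move to 3, which is L ⇒ W
n=10: can move to 4, which is L ⇒ W
n=11: can move to 5, which is L ⇒ W
n=12: can move to 5, which is L ⇒ W
n=13: moves to 7(W), 6(W); every one is W ⇒ L
n=14: moves to 8(W), 7(W); every one is W ⇒ L
n=15: moves to 9(W), 8(W); every one is W ⇒ L
n=16: moves to 10(W), 9(W); every one is W ⇒ L
n=17: moves to 11(W), 10(W); every one is W ⇒ L
The losing starting values of n are exactly the entries labelled L in this table (11 of them).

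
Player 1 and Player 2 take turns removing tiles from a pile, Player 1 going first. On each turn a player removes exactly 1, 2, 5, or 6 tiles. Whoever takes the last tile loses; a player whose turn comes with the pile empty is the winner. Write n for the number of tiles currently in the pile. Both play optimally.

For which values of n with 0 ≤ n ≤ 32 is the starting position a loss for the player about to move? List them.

1, 4, 8, 11, 15, 18, 22, 25, 29, 32

Label each position W (a win for the player to move) or L (a loss). A position with no legal move is W; any other position is W exactly when some move reaches an L, and L when every move reaches a W.
n=0: no move; the opponent has just taken the last tile and therefore loses → W
n=1: L (sole option 0(W) is W)
n=2: W (go to 1, an L position)
n=3: W (go to 1, an L position)
n=4: L (options 3(W), 2(W) are all W)
n=5: W (go to 4, an L position)
n=6: W (go to 4, an L position)
n=7: W (go to 1, an L position)
n=8: L (options 7(W), 6(W), 3(W), 2(W) are all W)
n=9: W (go to 8, an L position)
n=10: W (go to 8, an L position)
n=11: L (options 10(W), 9(W), 6(W), 5(W) are all W)
n=12: W (go to 11, an L position)
n=13: W (go to 11, an L position)
n=14: W (go to 8, an L position)
n=15: L (options 14(W), 13(W), 10(W), 9(W) are all W)
n=16: W (go to 15, an L position)
n=17: W (go to 15, an L position)
n=18: L (options 17(W), 16(W), 13(W), 12(W) are all W)
n=19: W (go to 18, an L position)
n=20: W (go to 18, an L position)
n=21: W (go to 15, an L position)
n=22: L (options 21(W), 20(W), 17(W), 16(W) are all W)
n=23: W (go to 22, an L position)
n=24: W (go to 22, an L position)
n=25: L (options 24(W), 23(W), 20(W), 19(W) are all W)
n=26: W (go to 25, an L position)
n=27: W (go to 25, an L position)
n=28: W (go to 22, an L position)
n=29: L (options 28(W), 27(W), 24(W), 23(W) are all W)
n=30: W (go to 29, an L position)
n=31: W (go to 29, an L position)
n=32: L (options 31(W), 30(W), 27(W), 26(W) are all W)
Reading off the rows marked L gives the requested list; there are 10 such values of n.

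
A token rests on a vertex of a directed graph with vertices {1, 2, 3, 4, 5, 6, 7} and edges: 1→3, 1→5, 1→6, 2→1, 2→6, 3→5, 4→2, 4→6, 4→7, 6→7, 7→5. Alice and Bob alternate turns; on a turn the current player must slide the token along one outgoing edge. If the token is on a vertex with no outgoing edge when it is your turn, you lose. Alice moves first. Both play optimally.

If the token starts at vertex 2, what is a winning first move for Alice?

Move to 6.

Label each position W (a win for the player to move) or L (a loss). A position with no legal move is L; any other position is W exactly when some move reaches an L, and L when every move reaches a W.
Every edge goes from a vertex to one that appears earlier in the order 5, 7, 6, 3, 1, 2, 4, so processing vertices in that order labels each vertex after all of its successors.
5: no outgoing edge → L
7: →5(L), so W
6: →7(W) only, which is W, so L
3: →5(L), so W
1: →6(L), so W
2: →6(L), so W
4: →6(L), so W
From 2, the L positions reachable in one move are: 6.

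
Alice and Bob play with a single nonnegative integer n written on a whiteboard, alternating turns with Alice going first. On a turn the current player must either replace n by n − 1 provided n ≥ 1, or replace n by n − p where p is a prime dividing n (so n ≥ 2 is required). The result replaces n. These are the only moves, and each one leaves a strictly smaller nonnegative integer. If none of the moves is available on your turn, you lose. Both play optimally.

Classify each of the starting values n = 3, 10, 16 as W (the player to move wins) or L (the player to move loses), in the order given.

Positions with no move are L. A position that does have a move is losing for the player to move precisely when every available move leads to a winning position for the opponent. Fill in the labels:
n=0: no move → L
n=1: W (go to 0, an L position)
n=2: W (go to 0, an L position)
n=3: W (go to 0, an L position)
n=4: L (options 2(W), 3(W) are all W)
n=5: W (go to 0, an L position)
n=6: W (go to 4, an L position)
n=7: W (go to 0, an L position)
n=8: L (options 6(W), 7(W) are all W)
n=9: W (go to 8, an L position)
n=10: W (go to 8, an L position)
n=11: W (go to 0, an L position)
n=12: L (options 9(W), 10(W), 11(W) are all W)
n=13: W (go to 0, an L position)
n=14: W (go to 12, an L position)
n=15: W (go to 12, an L position)
n=16: L (options 14(W), 15(W) are all W)

3: W, 10: W, 16: L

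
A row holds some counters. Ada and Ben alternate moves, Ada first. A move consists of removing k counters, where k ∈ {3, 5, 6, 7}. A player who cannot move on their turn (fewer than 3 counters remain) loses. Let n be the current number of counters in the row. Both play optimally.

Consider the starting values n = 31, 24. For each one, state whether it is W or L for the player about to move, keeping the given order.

31: L, 24: W

Build the W/L table. Terminal = L. A non-terminal position is W if it has a move to some L; otherwise it is L.
n=0: no move → L
n=1: no move → L
n=2: no move → L
n=3: can move to 0, which is L ⇒ W
n=4: can move to 1, which is L ⇒ W
n=5: can move to 2, which is L ⇒ W
n=6: can move to 1, which is L ⇒ W
n=7: can move to 2, which is L ⇒ W
n=8: can move to 2, which is L ⇒ W
n=9: can move to 2, which is L ⇒ W
n=10: moves to 7(W), 5(W), 4(W), 3(W); every one is W ⇒ L
n=11: moves to 8(W), 6(W), 5(W), 4(W); every one is W ⇒ L
n=12: moves to 9(W), 7(W), 6(W), 5(W); every one is W ⇒ L
n=13: can move to 10, which is L ⇒ W
n=14: can move to 11, which is L ⇒ W
n=15: can move to 12, which is L ⇒ W
n=16: can move to 11, which is L ⇒ W
n=17: can move to 12, which is L ⇒ W
n=18: can move to 12, which is L ⇒ W
n=19: can move to 12, which is L ⇒ W
n=20: moves to 17(W), 15(W), 14(W), 13(W); every one is W ⇒ L
n=21: moves to 18(W), 16(W), 15(W), 14(W); every one is W ⇒ L
n=22: moves to 19(W), 17(W), 16(W), 15(W); every one is W ⇒ L
n=23: can move to 20, which is L ⇒ W
n=24: can move to 21, which is L ⇒ W
n=25: can move to 22, which is L ⇒ W
n=26: can move to 21, which is L ⇒ W
n=27: can move to 22, which is L ⇒ W
n=28: can move to 22, which is L ⇒ W
n=29: can move to 22, which is L ⇒ W
n=30: moves to 27(W), 25(W), 24(W), 23(W); every one is W ⇒ L
n=31: moves to 28(W), 26(W), 25(W), 24(W); every one is W ⇒ L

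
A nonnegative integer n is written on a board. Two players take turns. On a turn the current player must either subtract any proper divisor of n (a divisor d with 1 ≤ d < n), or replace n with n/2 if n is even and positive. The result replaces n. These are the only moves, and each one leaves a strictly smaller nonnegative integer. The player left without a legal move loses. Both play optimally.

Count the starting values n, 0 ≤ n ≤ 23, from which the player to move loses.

13

Compute win/loss labels from the base case upward. A position with no move is L. Any other position is W if it can reach an L in one move, else L.
n=0: no move → L
n=1: no move → L
n=2: can move to 1, which is L ⇒ W
n=3: the only move is to 2(W), a W ⇒ L
n=4: can move to 3, which is L ⇒ W
n=5: the only move is to 4(W), a W ⇒ L
n=6: can move to 3, which is L ⇒ W
n=7: the only move is to 6(W), a W ⇒ L
n=8: can move to 7, which is L ⇒ W
n=9: moves to 6(W), 8(W); every one is W ⇒ L
n=10: can move to 5, which is L ⇒ W
n=11: the only move is to 10(W), a W ⇒ L
n=12: can move to 9, which is L ⇒ W
n=13: the only move is to 12(W), a W ⇒ L
n=14: can move to 7, which is L ⇒ W
n=15: moves to 10(W), 12(W), 14(W); every one is W ⇒ L
n=16: can move to 15, which is L ⇒ W
n=17: the only move is to 16(W), a W ⇒ L
n=18: can move to 9, which is L ⇒ W
n=19: the only move is to 18(W), a W ⇒ L
n=20: can move to 15, which is L ⇒ W
n=21: moves to 14(W), 18(W), 20(W); every one is W ⇒ L
n=22: can move to 11, which is L ⇒ W
n=23: the only move is to 22(W), a W ⇒ L
L entries with 0 ≤ n ≤ 23: n = 0, 1, 3, 5, 7, 9, 11, 13, 15, 17, 19, 21, 23; that makes 13.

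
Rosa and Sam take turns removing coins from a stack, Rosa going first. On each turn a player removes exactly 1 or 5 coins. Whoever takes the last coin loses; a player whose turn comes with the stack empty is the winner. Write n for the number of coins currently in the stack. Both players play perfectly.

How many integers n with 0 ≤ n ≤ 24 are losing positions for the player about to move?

Classify positions by backward induction: terminal positions (no move available) are W. From any other position, the mover wins iff some move reaches an L.
n=0: no move; the opponent has just taken the last coin and therefore loses → W
n=1: →0(W) only, which is W, so L
n=2: →1(L), so W
n=3: →2(W) only, which is W, so L
n=4: →3(L), so W
n=5: →4(W), 0(W) — all W, so L
n=6: →5(L), so W
n=7: →6(W), 2(W) — all W, so L
n=8: →7(L), so W
n=9: →8(W), 4(W) — all W, so L
n=10: →9(L), so W
n=11: →10(W), 6(W) — all W, so L
n=12: →11(L), so W
n=13: →12(W), 8(W) — all W, so L
n=14: →13(L), so W
n=15: →14(W), 10(W) — all W, so L
n=16: →15(L), so W
n=17: →16(W), 12(W) — all W, so L
n=18: →17(L), so W
n=19: →18(W), 14(W) — all W, so L
n=20: →19(L), so W
n=21: →20(W), 16(W) — all W, so L
n=22: →21(L), so W
n=23: →22(W), 18(W) — all W, so L
n=24: →23(L), so W
L entries with 0 ≤ n ≤ 24: n = 1, 3, 5, 7, 9, 11, 13, 15, 17, 19, 21, 23; that makes 12.

12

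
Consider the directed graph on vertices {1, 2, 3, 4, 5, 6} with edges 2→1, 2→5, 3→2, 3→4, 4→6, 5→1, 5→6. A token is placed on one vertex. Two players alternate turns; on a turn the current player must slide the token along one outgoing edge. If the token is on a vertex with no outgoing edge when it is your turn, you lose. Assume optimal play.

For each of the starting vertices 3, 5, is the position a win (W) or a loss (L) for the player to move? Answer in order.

Label each position W (a win for the player to move) or L (a loss). A position with no legal move is L; any other position is W exactly when some move reaches an L, and L when every move reaches a W.
Every edge goes from a vertex to one that appears earlier in the order 1, 6, 4, 5, 2, 3, so processing vertices in that order labels each vertex after all of its successors.
1: no outgoing edge → L
6: no outgoing edge → L
4: W (go to 6, an L position)
5: W (go to 6, an L position)
2: W (go to 1, an L position)
3: L (options 2(W), 4(W) are all W)

3: L, 5: W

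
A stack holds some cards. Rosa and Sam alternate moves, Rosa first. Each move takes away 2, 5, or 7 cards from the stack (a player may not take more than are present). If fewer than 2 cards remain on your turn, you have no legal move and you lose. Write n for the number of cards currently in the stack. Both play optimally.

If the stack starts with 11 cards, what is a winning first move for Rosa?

Remove 7, leaving 4.

Compute win/loss labels from the base case upward. A position with no move is L. Any other position is W if it can reach an L in one move, else L.
n=0: no move → L
n=1: no move → L
n=2: reaches L-position 0 → W
n=3: reaches L-position 1 → W
n=4: only reaches 2(W), which is W → L
n=5: reaches L-position 0 → W
n=6: reaches L-position 4 → W
n=7: reaches L-position 0 → W
n=8: reaches L-position 1 → W
n=9: reaches L-position 4 → W
n=10: only reaches 8(W), 5(W), 3(W), all W → L
n=11: reaches L-position 4 → W
From 11, the L positions reachable in one move are: 4.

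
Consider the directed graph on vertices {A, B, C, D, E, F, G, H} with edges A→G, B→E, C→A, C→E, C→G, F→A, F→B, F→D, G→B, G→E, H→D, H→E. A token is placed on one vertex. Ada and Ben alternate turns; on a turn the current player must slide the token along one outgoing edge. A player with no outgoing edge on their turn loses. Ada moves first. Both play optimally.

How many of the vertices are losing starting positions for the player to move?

3

Compute win/loss labels from the base case upward. A position with no move is L. Any other position is W if it can reach an L in one move, else L.
Every edge goes from a vertex to one that appears earlier in the order E, D, B, H, G, A, C, F, so processing vertices in that order labels each vertex after all of its successors.
E: no outgoing edge → L
D: no outgoing edge → L
B: reaches L-position E → W
H: reaches L-position D → W
G: reaches L-position E → W
A: only reaches G(W), which is W → L
C: reaches L-position A → W
F: reaches L-position A → W
The L vertices are A, D, E; that is 3 in all.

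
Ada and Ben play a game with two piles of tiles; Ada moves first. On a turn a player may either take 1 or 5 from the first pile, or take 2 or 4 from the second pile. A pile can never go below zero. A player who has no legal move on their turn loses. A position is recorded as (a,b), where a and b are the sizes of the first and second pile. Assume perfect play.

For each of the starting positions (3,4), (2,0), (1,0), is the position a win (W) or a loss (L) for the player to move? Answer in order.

Classify positions by backward induction: terminal positions (no move available) are L. From any other position, the mover wins iff some move reaches an L.
No move ever increases a pile, so every position that can arise here has a ≤ 3 and b ≤ 4; it is enough to label the cells with 0 ≤ a ≤ 3 and 0 ≤ b ≤ 4.
Every move lowers a or b (never raises either), so fill the grid row by row in increasing a, and left to right within a row: each cell's successors are then already labelled.
      b=0  b=1  b=2  b=3  b=4
a=0:    L    L    W    W    W
a=1:    W    W    L    L    W
a=2:    L    L    W    W    W
a=3:    W    W    L    L    W
Cells with no legal move (terminal, hence L): (0,0), (0,1).
The remaining L cells, each justified by listing all of its moves:
(1,2): only reaches (0,2)(W), (1,0)(W), all W → L
(1,3): only reaches (0,3)(W), (1,1)(W), all W → L
(2,0): only reaches (1,0)(W), which is W → L
(2,1): only reaches (1,1)(W), which is W → L
(3,2): only reaches (2,2)(W), (3,0)(W), all W → L
(3,3): only reaches (2,3)(W), (3,1)(W), all W → L
Every other cell has at least one move into one of the L cells above, so it is W.
(3,4): the move to (3,2) reaches an L cell, so W
(2,0): one of the L cells justified above, so L
(1,0): the move to (0,0) reaches an L cell, so W

(3,4): W, (2,0): L, (1,0): W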